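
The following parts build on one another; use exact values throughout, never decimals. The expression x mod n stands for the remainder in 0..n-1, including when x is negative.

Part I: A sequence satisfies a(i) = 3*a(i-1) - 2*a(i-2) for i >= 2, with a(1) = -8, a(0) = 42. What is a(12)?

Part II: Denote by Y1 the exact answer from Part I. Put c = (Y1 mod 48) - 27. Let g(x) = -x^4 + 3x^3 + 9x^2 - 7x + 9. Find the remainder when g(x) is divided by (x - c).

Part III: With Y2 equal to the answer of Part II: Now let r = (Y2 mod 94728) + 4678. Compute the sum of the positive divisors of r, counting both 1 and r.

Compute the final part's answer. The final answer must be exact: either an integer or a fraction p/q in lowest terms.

50400

Part I: a(2) = 3*(-8) - 2*(42) = -108; iterating: a(2)=-108, a(3)=-308, a(4)=-708, a(5)=-1508, a(6)=-3108, a(7)=-6308, a(8)=-12708, a(9)=-25508, a(10)=-51108, a(11)=-102308, a(12)=-204708; answer -204708
Part II: Y1 = -204708; c = -15; remainder = value at the root: -1*(-15)^4 + 3*(-15)^3 + 9*(-15)^2 - 7*(-15)^1 + 9 = (-50625) + (-10125) + (2025) + (105) + (9) = -58611; answer -58611
Part III: Y2 = -58611; r = 40795; 40795 = 5 * 41 * 199; sigma = (1 + 5) * (1 + 41) * (1 + 199) = 6 * 42 * 200 = 50400; answer 50400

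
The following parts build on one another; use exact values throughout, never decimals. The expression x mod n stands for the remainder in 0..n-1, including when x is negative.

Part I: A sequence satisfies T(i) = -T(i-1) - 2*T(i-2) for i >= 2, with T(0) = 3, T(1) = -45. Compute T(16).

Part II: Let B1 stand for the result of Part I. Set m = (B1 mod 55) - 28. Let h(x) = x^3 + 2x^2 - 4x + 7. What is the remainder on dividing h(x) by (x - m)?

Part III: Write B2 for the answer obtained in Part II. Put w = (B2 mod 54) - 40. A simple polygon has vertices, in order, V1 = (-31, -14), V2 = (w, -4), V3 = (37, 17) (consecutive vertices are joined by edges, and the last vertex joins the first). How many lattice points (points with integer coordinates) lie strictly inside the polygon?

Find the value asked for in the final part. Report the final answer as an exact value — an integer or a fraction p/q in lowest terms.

Part I: T(2) = -1*(-45) - 2*(3) = 39; iterating: T(2)=39, T(3)=51, T(4)=-129, T(5)=27, T(6)=231, T(7)=-285, T(8)=-177, T(9)=747, T(10)=-393, T(11)=-1101, T(12)=1887, T(13)=315, T(14)=-4089, T(15)=3459, T(16)=4719; answer 4719
Part II: B1 = 4719; m = 16; remainder = value at the root: 1*(16)^3 + 2*(16)^2 - 4*(16)^1 + 7 = (4096) + (512) + (-64) + (7) = 4551; answer 4551
Part III: B2 = 4551; w = -25; cross terms: (-31*-4 - -25*-14)=-226, (-25*17 - 37*-4)=-277, (37*-14 - -31*17)=9; twice the area = |-494| = 494; area = 247; boundary points = 2 + 1 + 1 = 4; strictly interior points = area - boundary/2 + 1 = 246; answer 246

246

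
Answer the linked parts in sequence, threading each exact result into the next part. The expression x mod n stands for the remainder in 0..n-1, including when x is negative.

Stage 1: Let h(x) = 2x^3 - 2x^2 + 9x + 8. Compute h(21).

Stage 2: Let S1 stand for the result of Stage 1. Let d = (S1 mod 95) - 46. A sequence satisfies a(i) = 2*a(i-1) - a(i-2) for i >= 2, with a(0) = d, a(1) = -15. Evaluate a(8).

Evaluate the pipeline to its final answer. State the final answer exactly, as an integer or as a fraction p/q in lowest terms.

Stage 1: 2*(21)^3 - 2*(21)^2 + 9*(21)^1 + 8 = (18522) + (-882) + (189) + (8) = 17837; answer 17837
Stage 2: S1 = 17837; d = 26; a(2) = 2*(-15) - 1*(26) = -56; iterating: a(2)=-56, a(3)=-97, a(4)=-138, a(5)=-179, a(6)=-220, a(7)=-261, a(8)=-302; answer -302

-302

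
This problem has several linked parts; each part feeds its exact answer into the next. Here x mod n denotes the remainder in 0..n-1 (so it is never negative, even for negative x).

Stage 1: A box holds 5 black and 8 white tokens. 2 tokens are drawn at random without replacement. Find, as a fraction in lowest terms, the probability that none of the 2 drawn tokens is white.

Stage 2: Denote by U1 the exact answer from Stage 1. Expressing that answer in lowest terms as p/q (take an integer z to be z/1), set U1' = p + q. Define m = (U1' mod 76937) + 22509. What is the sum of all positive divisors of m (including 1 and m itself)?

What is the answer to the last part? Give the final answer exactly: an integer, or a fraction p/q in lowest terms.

Stage 1: total draws C(13,2) = 78; favorable C(5,2) = 10; P = 5/39; answer 5/39
Stage 2: U1 = 5/39; threaded value p + q = 44; m = 22553; 22553 = 19 * 1187; sigma = (1 + 19) * (1 + 1187) = 20 * 1188 = 23760; answer 23760

23760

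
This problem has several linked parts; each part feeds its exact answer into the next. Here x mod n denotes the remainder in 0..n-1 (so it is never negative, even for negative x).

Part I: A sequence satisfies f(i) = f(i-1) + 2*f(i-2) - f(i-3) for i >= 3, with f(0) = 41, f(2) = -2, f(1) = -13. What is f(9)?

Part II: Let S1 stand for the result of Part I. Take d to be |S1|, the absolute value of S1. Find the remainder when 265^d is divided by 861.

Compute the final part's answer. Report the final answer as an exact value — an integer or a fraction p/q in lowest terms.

127

Part I: f(3) = 1*(-2) + 2*(-13) - 1*(41) = -69; iterating: f(3)=-69, f(4)=-60, f(5)=-196, f(6)=-247, f(7)=-579, f(8)=-877, f(9)=-1788; answer -1788
Part II: S1 = -1788; d = 1788; squarings mod 861: 265^1=265, 265^2=484, 265^4=64, 265^8=652, 265^16=631, 265^32=379, 265^64=715, 265^128=652, 265^256=631, 265^512=379, 265^1024=715; 265^1788 = 265^4 * 265^8 * 265^16 * 265^32 * 265^64 * 265^128 * 265^512 * 265^1024 = 127 (mod 861); answer 127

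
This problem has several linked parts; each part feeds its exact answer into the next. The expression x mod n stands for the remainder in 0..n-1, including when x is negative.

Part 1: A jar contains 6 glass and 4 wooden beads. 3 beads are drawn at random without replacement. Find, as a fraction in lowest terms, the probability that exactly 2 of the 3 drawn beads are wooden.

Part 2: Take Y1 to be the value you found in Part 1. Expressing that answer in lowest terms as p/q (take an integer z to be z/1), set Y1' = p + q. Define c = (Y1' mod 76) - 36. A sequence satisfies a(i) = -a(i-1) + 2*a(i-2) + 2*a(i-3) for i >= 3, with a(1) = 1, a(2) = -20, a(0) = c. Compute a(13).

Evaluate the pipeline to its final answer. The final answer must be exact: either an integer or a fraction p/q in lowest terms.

-1574

Part 1: total draws C(10,3) = 120; favorable C(4,2)*C(6,1) = 36; P = 3/10; answer 3/10
Part 2: Y1 = 3/10; threaded value p + q = 13; c = -23; a(3) = -1*(-20) + 2*(1) + 2*(-23) = -24; iterating: a(3)=-24, a(4)=-14, a(5)=-74, a(6)=-2, a(7)=-174, a(8)=22, a(9)=-374, a(10)=70, a(11)=-774, a(12)=166, a(13)=-1574; answer -1574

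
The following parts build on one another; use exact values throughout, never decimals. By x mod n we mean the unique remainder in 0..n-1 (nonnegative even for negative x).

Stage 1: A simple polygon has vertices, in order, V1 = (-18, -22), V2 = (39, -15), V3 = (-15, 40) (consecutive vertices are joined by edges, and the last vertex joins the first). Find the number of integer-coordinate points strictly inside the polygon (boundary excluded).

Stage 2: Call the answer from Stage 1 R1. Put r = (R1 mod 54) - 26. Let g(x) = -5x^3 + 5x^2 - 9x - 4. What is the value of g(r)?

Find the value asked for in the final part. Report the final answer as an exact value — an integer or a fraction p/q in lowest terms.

Stage 1: cross terms: (-18*-15 - 39*-22)=1128, (39*40 - -15*-15)=1335, (-15*-22 - -18*40)=1050; twice the area = |3513| = 3513; area = 3513/2; boundary points = 1 + 1 + 1 = 3; strictly interior points = area - boundary/2 + 1 = 1756; answer 1756
Stage 2: R1 = 1756; r = 2; -5*(2)^3 + 5*(2)^2 - 9*(2)^1 - 4 = (-40) + (20) + (-18) + (-4) = -42; answer -42

-42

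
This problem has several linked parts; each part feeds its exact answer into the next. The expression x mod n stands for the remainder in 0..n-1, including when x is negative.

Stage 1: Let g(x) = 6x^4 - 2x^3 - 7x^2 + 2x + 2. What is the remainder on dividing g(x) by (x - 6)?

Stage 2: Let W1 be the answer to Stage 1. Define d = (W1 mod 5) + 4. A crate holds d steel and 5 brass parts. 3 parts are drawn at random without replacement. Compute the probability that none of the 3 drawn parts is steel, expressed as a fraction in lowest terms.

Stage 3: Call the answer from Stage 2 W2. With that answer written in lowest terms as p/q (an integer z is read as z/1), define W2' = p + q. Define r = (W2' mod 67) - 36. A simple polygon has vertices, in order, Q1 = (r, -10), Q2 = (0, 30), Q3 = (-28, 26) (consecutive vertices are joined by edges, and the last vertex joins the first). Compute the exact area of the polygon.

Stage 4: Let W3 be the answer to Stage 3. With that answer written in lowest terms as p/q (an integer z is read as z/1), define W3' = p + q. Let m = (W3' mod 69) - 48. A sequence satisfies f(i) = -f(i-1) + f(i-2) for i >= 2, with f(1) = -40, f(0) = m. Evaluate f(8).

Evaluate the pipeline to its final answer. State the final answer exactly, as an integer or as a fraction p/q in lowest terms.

632

Stage 1: remainder = value at the root: 6*(6)^4 - 2*(6)^3 - 7*(6)^2 + 2*(6)^1 + 2 = (7776) + (-432) + (-252) + (12) + (2) = 7106; answer 7106
Stage 2: W1 = 7106; d = 5; total draws C(10,3) = 120; favorable C(5,3) = 10; P = 1/12; answer 1/12
Stage 3: W2 = 1/12; threaded value p + q = 13; r = -23; cross terms: (-23*30 - 0*-10)=-690, (0*26 - -28*30)=840, (-28*-10 - -23*26)=878; twice the area = |1028| = 1028; area = 514; answer 514
Stage 4: W3 = 514; threaded value p + q = 515; m = -16; f(2) = -1*(-40) + 1*(-16) = 24; iterating: f(2)=24, f(3)=-64, f(4)=88, f(5)=-152, f(6)=240, f(7)=-392, f(8)=632; answer 632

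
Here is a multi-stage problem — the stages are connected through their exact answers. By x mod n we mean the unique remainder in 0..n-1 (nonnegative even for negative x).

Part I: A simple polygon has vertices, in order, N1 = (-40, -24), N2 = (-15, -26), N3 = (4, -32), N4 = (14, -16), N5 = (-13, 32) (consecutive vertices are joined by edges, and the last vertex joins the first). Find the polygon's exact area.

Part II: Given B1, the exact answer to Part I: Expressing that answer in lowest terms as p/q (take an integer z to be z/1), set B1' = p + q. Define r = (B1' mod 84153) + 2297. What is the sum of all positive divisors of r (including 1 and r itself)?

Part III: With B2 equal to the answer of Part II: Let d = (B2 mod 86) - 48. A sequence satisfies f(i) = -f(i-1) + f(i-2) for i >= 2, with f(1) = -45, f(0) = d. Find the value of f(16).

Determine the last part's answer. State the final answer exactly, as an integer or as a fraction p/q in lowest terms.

17575

Part I: cross terms: (-40*-26 - -15*-24)=680, (-15*-32 - 4*-26)=584, (4*-16 - 14*-32)=384, (14*32 - -13*-16)=240, (-13*-24 - -40*32)=1592; twice the area = |3480| = 3480; area = 1740; answer 1740
Part II: B1 = 1740; threaded value p + q = 1741; r = 4038; 4038 = 2 * 3 * 673; sigma = (1 + 2) * (1 + 3) * (1 + 673) = 3 * 4 * 674 = 8088; answer 8088
Part III: B2 = 8088; d = -44; f(2) = -1*(-45) + 1*(-44) = 1; iterating: f(2)=1, f(3)=-46, f(4)=47, f(5)=-93, f(6)=140, f(7)=-233, f(8)=373, f(9)=-606, f(10)=979, f(11)=-1585, f(12)=2564, f(13)=-4149, f(14)=6713, f(15)=-10862, f(16)=17575; answer 17575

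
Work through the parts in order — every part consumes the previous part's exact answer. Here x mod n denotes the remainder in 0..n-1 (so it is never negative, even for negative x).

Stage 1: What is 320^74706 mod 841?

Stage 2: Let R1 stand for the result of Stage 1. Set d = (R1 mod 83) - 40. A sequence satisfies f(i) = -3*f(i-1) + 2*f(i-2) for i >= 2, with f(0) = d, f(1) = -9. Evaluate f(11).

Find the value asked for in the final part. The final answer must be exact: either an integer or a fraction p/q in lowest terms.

-5420295

Stage 1: squarings mod 841: 320^1=320, 320^2=639, 320^4=436, 320^8=30, 320^16=59, 320^32=117, 320^64=233, 320^128=465, 320^256=88, 320^512=175, 320^1024=349, 320^2048=697, 320^4096=552, 320^8192=262, 320^16384=523, 320^32768=204, 320^65536=407; 320^74706 = 320^2 * 320^16 * 320^64 * 320^128 * 320^256 * 320^512 * 320^8192 * 320^65536 = 639 (mod 841); answer 639
Stage 2: R1 = 639; d = 18; f(2) = -3*(-9) + 2*(18) = 63; iterating: f(2)=63, f(3)=-207, f(4)=747, f(5)=-2655, f(6)=9459, f(7)=-33687, f(8)=119979, f(9)=-427311, f(10)=1521891, f(11)=-5420295; answer -5420295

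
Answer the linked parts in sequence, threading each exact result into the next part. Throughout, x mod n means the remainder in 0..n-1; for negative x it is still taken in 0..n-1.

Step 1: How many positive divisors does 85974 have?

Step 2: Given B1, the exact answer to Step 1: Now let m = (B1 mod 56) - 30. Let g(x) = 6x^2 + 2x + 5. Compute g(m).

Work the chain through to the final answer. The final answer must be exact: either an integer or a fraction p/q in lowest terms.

Step 1: 85974 = 2 * 3 * 7 * 23 * 89; number of divisors = (1+1) * (1+1) * (1+1) * (1+1) * (1+1) = 32; answer 32
Step 2: B1 = 32; m = 2; 6*(2)^2 + 2*(2)^1 + 5 = (24) + (4) + (5) = 33; answer 33

33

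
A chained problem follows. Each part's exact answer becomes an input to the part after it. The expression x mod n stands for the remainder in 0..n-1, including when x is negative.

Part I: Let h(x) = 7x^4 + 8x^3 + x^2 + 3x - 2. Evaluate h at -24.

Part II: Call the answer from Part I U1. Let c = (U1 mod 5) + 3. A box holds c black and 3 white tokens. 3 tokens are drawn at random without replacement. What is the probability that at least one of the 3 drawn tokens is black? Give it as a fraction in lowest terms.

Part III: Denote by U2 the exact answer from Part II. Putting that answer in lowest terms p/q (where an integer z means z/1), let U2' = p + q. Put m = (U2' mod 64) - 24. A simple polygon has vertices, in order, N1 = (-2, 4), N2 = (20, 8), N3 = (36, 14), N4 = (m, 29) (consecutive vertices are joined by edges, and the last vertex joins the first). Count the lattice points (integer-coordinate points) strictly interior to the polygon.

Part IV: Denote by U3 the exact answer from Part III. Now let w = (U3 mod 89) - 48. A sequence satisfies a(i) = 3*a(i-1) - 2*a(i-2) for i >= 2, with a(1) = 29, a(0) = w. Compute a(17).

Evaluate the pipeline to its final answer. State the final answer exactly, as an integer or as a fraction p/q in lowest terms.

Part I: 7*(-24)^4 + 8*(-24)^3 + 1*(-24)^2 + 3*(-24)^1 - 2 = (2322432) + (-110592) + (576) + (-72) + (-2) = 2212342; answer 2212342
Part II: U1 = 2212342; c = 5; total draws C(8,3) = 56; complement C(3,3) = 1; favorable 56 - 1 = 55; P = 55/56; answer 55/56
Part III: U2 = 55/56; threaded value p + q = 111; m = 23; cross terms: (-2*8 - 20*4)=-96, (20*14 - 36*8)=-8, (36*29 - 23*14)=722, (23*4 - -2*29)=150; twice the area = |768| = 768; area = 384; boundary points = 2 + 2 + 1 + 25 = 30; strictly interior points = area - boundary/2 + 1 = 370; answer 370
Part IV: U3 = 370; w = -34; a(2) = 3*(29) - 2*(-34) = 155; iterating: a(2)=155, a(3)=407, a(4)=911, a(5)=1919, a(6)=3935, a(7)=7967, a(8)=16031, a(9)=32159, a(10)=64415, a(11)=128927, a(12)=257951, a(13)=515999, a(14)=1032095, a(15)=2064287, a(16)=4128671, a(17)=8257439; answer 8257439

8257439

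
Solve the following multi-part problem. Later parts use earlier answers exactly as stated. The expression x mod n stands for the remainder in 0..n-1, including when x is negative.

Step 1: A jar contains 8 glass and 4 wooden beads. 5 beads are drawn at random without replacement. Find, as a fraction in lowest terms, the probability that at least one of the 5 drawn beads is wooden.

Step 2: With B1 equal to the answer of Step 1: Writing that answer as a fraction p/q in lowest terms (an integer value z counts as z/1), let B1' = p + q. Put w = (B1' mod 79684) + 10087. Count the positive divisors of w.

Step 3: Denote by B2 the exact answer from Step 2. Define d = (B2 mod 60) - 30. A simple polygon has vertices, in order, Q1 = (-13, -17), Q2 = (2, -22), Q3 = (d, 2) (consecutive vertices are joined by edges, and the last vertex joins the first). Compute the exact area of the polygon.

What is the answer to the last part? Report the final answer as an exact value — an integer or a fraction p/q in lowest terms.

Step 1: total draws C(12,5) = 792; complement C(8,5) = 56; favorable 792 - 56 = 736; P = 92/99; answer 92/99
Step 2: B1 = 92/99; threaded value p + q = 191; w = 10278; 10278 = 2 * 3^2 * 571; number of divisors = (1+1) * (2+1) * (1+1) = 12; answer 12
Step 3: B2 = 12; d = -18; cross terms: (-13*-22 - 2*-17)=320, (2*2 - -18*-22)=-392, (-18*-17 - -13*2)=332; twice the area = |260| = 260; area = 130; answer 130

130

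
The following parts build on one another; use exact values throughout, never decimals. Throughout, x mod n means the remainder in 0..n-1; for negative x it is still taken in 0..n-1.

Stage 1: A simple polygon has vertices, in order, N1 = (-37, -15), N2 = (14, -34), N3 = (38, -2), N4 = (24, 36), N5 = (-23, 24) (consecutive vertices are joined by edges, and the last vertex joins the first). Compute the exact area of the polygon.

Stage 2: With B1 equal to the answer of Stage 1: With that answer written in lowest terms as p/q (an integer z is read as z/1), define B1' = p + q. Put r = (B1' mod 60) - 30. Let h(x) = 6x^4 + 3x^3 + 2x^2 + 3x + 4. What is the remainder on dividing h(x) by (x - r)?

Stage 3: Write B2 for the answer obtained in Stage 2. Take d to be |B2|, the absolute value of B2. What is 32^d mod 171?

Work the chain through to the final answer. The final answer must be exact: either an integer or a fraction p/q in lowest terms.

64

Stage 1: cross terms: (-37*-34 - 14*-15)=1468, (14*-2 - 38*-34)=1264, (38*36 - 24*-2)=1416, (24*24 - -23*36)=1404, (-23*-15 - -37*24)=1233; twice the area = |6785| = 6785; area = 6785/2; answer 6785/2
Stage 2: B1 = 6785/2; threaded value p + q = 6787; r = -23; remainder = value at the root: 6*(-23)^4 + 3*(-23)^3 + 2*(-23)^2 + 3*(-23)^1 + 4 = (1679046) + (-36501) + (1058) + (-69) + (4) = 1643538; answer 1643538
Stage 3: B2 = 1643538; d = 1643538; squarings mod 171: 32^1=32, 32^2=169, 32^4=4, 32^8=16, 32^16=85, 32^32=43, 32^64=139, 32^128=169, 32^256=4, 32^512=16, 32^1024=85, 32^2048=43, 32^4096=139, 32^8192=169, 32^16384=4, 32^32768=16, 32^65536=85, 32^131072=43, 32^262144=139, 32^524288=169, 32^1048576=4; 32^1643538 = 32^2 * 32^16 * 32^1024 * 32^4096 * 32^65536 * 32^524288 * 32^1048576 = 64 (mod 171); answer 64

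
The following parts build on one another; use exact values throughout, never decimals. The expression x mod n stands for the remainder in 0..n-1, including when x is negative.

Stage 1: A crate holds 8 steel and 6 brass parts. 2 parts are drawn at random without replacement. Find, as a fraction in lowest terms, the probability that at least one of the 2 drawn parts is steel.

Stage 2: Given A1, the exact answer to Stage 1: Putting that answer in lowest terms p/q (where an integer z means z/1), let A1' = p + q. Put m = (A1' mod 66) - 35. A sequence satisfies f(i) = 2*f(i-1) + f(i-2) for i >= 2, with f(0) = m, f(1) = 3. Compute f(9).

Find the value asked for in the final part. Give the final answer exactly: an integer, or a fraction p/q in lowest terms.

Stage 1: total draws C(14,2) = 91; complement C(6,2) = 15; favorable 91 - 15 = 76; P = 76/91; answer 76/91
Stage 2: A1 = 76/91; threaded value p + q = 167; m = 0; f(2) = 2*(3) + 1*(0) = 6; iterating: f(2)=6, f(3)=15, f(4)=36, f(5)=87, f(6)=210, f(7)=507, f(8)=1224, f(9)=2955; answer 2955

2955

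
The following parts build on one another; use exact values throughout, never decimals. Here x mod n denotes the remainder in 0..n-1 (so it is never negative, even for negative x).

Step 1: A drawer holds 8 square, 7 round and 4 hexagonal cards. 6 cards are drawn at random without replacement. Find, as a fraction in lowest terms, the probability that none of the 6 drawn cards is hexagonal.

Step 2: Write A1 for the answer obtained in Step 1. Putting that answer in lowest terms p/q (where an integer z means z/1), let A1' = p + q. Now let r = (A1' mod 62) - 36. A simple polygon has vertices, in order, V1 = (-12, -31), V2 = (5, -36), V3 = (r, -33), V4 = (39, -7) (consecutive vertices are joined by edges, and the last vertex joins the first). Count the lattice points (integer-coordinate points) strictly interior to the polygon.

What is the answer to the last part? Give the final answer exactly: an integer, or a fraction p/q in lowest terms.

268

Step 1: total draws C(19,6) = 27132; favorable C(15,6) = 5005; P = 715/3876; answer 715/3876
Step 2: A1 = 715/3876; threaded value p + q = 4591; r = -33; cross terms: (-12*-36 - 5*-31)=587, (5*-33 - -33*-36)=-1353, (-33*-7 - 39*-33)=1518, (39*-31 - -12*-7)=-1293; twice the area = |-541| = 541; area = 541/2; boundary points = 1 + 1 + 2 + 3 = 7; strictly interior points = area - boundary/2 + 1 = 268; answer 268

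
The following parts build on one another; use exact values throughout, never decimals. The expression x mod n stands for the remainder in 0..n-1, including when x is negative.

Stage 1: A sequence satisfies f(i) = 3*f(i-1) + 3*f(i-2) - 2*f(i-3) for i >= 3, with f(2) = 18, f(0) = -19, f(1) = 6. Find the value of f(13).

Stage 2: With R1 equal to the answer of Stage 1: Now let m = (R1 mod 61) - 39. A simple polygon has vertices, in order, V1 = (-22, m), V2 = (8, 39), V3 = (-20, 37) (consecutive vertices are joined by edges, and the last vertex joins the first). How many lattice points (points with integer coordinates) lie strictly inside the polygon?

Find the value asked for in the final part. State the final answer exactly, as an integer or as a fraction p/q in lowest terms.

Stage 1: f(3) = 3*(18) + 3*(6) - 2*(-19) = 110; iterating: f(3)=110, f(4)=372, f(5)=1410, f(6)=5126, f(7)=18864, f(8)=69150, f(9)=253790, f(10)=931092, f(11)=3416346, f(12)=12534734, f(13)=45991056; answer 45991056
Stage 2: R1 = 45991056; m = 6; cross terms: (-22*39 - 8*6)=-906, (8*37 - -20*39)=1076, (-20*6 - -22*37)=694; twice the area = |864| = 864; area = 432; boundary points = 3 + 2 + 1 = 6; strictly interior points = area - boundary/2 + 1 = 430; answer 430

430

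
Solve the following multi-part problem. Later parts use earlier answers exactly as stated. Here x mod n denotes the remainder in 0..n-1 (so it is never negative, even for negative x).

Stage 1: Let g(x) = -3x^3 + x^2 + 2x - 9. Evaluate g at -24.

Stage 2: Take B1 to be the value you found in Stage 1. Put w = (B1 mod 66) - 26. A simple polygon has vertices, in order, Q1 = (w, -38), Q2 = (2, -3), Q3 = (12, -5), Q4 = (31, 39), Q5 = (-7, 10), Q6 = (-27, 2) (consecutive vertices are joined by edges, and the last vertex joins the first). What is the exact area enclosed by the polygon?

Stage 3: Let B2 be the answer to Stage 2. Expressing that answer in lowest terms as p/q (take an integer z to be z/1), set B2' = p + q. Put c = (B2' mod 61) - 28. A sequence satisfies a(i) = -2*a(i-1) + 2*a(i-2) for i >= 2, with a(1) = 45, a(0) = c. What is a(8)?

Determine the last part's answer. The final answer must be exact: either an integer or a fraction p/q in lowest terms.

Stage 1: -3*(-24)^3 + 1*(-24)^2 + 2*(-24)^1 - 9 = (41472) + (576) + (-48) + (-9) = 41991; answer 41991
Stage 2: B1 = 41991; w = -11; cross terms: (-11*-3 - 2*-38)=109, (2*-5 - 12*-3)=26, (12*39 - 31*-5)=623, (31*10 - -7*39)=583, (-7*2 - -27*10)=256, (-27*-38 - -11*2)=1048; twice the area = |2645| = 2645; area = 2645/2; answer 2645/2
Stage 3: B2 = 2645/2; threaded value p + q = 2647; c = -4; a(2) = -2*(45) + 2*(-4) = -98; iterating: a(2)=-98, a(3)=286, a(4)=-768, a(5)=2108, a(6)=-5752, a(7)=15720, a(8)=-42944; answer -42944

-42944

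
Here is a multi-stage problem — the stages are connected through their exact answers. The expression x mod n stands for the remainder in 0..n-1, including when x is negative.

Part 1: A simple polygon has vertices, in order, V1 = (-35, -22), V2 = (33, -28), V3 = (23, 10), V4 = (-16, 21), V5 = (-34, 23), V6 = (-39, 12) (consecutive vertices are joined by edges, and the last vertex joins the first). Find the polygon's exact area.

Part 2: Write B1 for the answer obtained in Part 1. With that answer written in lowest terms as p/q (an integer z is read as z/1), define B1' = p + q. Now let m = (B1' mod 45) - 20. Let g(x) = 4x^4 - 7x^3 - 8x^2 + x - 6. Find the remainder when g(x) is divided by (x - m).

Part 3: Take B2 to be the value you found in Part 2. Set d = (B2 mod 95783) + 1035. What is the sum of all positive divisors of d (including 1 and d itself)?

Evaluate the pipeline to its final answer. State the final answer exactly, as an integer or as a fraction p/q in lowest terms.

Part 1: cross terms: (-35*-28 - 33*-22)=1706, (33*10 - 23*-28)=974, (23*21 - -16*10)=643, (-16*23 - -34*21)=346, (-34*12 - -39*23)=489, (-39*-22 - -35*12)=1278; twice the area = |5436| = 5436; area = 2718; answer 2718
Part 2: B1 = 2718; threaded value p + q = 2719; m = -1; remainder = value at the root: 4*(-1)^4 - 7*(-1)^3 - 8*(-1)^2 + 1*(-1)^1 - 6 = (4) + (7) + (-8) + (-1) + (-6) = -4; answer -4
Part 3: B2 = -4; d = 96814; 96814 = 2 * 48407; sigma = (1 + 2) * (1 + 48407) = 3 * 48408 = 145224; answer 145224

145224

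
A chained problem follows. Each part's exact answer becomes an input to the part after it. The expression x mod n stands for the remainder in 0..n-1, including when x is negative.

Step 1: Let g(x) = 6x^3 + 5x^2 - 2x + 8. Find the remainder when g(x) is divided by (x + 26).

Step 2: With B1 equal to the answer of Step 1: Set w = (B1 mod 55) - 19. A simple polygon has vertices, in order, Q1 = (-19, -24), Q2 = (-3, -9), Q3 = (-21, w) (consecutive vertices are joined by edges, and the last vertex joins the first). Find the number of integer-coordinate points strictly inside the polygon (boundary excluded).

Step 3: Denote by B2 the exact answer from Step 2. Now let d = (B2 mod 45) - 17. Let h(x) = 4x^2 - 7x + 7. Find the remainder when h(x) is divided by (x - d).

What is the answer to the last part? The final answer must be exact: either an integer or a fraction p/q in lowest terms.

1318

Step 1: remainder = value at the root: 6*(-26)^3 + 5*(-26)^2 - 2*(-26)^1 + 8 = (-105456) + (3380) + (52) + (8) = -102016; answer -102016
Step 2: B1 = -102016; w = -10; cross terms: (-19*-9 - -3*-24)=99, (-3*-10 - -21*-9)=-159, (-21*-24 - -19*-10)=314; twice the area = |254| = 254; area = 127; boundary points = 1 + 1 + 2 = 4; strictly interior points = area - boundary/2 + 1 = 126; answer 126
Step 3: B2 = 126; d = 19; remainder = value at the root: 4*(19)^2 - 7*(19)^1 + 7 = (1444) + (-133) + (7) = 1318; answer 1318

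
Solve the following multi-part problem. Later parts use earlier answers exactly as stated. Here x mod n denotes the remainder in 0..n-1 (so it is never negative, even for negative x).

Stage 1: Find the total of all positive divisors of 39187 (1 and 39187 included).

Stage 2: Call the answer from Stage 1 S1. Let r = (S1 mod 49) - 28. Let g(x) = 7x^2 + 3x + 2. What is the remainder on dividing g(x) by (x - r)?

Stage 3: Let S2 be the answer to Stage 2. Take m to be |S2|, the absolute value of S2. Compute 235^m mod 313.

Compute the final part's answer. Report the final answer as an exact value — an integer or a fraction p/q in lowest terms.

Stage 1: 39187 = 149 * 263; sigma = (1 + 149) * (1 + 263) = 150 * 264 = 39600; answer 39600
Stage 2: S1 = 39600; r = -20; remainder = value at the root: 7*(-20)^2 + 3*(-20)^1 + 2 = (2800) + (-60) + (2) = 2742; answer 2742
Stage 3: S2 = 2742; m = 2742; squarings mod 313: 235^1=235, 235^2=137, 235^4=302, 235^8=121, 235^16=243, 235^32=205, 235^64=83, 235^128=3, 235^256=9, 235^512=81, 235^1024=301, 235^2048=144; 235^2742 = 235^2 * 235^4 * 235^16 * 235^32 * 235^128 * 235^512 * 235^2048 = 234 (mod 313); answer 234

234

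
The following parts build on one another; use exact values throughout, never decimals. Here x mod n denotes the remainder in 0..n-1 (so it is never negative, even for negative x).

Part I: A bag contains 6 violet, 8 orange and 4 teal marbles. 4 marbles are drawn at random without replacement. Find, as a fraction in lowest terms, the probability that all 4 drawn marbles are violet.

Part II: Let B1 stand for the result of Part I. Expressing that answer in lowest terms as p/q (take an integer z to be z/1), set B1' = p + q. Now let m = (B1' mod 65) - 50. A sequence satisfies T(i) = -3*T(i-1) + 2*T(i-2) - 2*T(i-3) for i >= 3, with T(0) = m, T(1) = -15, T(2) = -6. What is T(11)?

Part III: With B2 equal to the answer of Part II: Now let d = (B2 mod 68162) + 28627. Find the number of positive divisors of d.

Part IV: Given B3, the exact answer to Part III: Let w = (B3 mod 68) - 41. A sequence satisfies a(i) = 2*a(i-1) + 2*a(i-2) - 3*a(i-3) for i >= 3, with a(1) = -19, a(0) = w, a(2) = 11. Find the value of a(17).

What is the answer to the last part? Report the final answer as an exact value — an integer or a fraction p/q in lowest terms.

16382711

Part I: total draws C(18,4) = 3060; favorable C(6,4) = 15; P = 1/204; answer 1/204
Part II: B1 = 1/204; threaded value p + q = 205; m = -40; T(3) = -3*(-6) + 2*(-15) - 2*(-40) = 68; iterating: T(3)=68, T(4)=-186, T(5)=706, T(6)=-2626, T(7)=9662, T(8)=-35650, T(9)=131526, T(10)=-485202, T(11)=1789958; answer 1789958
Part III: B2 = 1789958; d = 46373; 46373 = 79 * 587; number of divisors = (1+1) * (1+1) = 4; answer 4
Part IV: B3 = 4; w = -37; a(3) = 2*(11) + 2*(-19) - 3*(-37) = 95; iterating: a(3)=95, a(4)=269, a(5)=695, a(6)=1643, a(7)=3869, a(8)=8939, a(9)=20687, a(10)=47645, a(11)=109847, a(12)=252923, a(13)=582605, a(14)=1341515, a(15)=3089471, a(16)=7114157, a(17)=16382711; answer 16382711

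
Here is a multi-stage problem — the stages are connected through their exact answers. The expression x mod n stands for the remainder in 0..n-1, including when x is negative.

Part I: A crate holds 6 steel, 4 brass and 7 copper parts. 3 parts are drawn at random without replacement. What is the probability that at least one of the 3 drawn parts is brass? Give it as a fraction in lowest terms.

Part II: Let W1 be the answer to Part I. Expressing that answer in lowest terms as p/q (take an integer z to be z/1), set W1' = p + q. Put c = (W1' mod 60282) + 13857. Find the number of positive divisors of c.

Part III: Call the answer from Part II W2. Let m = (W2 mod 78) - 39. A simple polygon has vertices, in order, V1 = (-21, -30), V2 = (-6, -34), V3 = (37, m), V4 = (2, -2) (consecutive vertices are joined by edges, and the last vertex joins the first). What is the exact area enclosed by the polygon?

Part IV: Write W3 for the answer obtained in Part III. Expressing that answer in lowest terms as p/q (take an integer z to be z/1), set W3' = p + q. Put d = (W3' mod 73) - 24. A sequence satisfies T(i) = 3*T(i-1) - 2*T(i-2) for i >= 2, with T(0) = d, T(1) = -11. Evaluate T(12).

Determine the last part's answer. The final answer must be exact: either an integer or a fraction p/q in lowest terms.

Part I: total draws C(17,3) = 680; complement C(13,3) = 286; favorable 680 - 286 = 394; P = 197/340; answer 197/340
Part II: W1 = 197/340; threaded value p + q = 537; c = 14394; 14394 = 2 * 3 * 2399; number of divisors = (1+1) * (1+1) * (1+1) = 8; answer 8
Part III: W2 = 8; m = -31; cross terms: (-21*-34 - -6*-30)=534, (-6*-31 - 37*-34)=1444, (37*-2 - 2*-31)=-12, (2*-30 - -21*-2)=-102; twice the area = |1864| = 1864; area = 932; answer 932
Part IV: W3 = 932; threaded value p + q = 933; d = 33; T(2) = 3*(-11) - 2*(33) = -99; iterating: T(2)=-99, T(3)=-275, T(4)=-627, T(5)=-1331, T(6)=-2739, T(7)=-5555, T(8)=-11187, T(9)=-22451, T(10)=-44979, T(11)=-90035, T(12)=-180147; answer -180147

-180147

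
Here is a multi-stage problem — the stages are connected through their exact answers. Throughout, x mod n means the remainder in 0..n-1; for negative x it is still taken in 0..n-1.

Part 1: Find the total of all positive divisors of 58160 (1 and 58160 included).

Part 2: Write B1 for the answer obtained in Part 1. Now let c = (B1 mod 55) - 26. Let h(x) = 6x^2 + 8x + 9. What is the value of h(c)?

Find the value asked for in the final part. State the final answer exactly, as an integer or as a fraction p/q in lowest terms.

Part 1: 58160 = 2^4 * 5 * 727; sigma = (1 + 2 + 4 + 8 + 16) * (1 + 5) * (1 + 727) = 31 * 6 * 728 = 135408; answer 135408
Part 2: B1 = 135408; c = 27; 6*(27)^2 + 8*(27)^1 + 9 = (4374) + (216) + (9) = 4599; answer 4599

4599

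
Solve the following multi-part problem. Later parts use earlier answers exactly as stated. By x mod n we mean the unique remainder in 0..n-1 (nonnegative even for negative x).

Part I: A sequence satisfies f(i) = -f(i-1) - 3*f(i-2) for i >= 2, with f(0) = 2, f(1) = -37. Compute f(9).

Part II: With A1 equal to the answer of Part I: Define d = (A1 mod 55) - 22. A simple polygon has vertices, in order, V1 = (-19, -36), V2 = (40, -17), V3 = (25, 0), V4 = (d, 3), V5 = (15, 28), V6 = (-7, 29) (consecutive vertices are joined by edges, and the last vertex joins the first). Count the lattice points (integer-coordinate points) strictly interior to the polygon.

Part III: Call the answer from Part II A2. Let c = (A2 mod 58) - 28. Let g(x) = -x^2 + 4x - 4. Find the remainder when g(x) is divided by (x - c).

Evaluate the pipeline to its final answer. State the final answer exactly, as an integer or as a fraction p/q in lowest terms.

Part I: f(2) = -1*(-37) - 3*(2) = 31; iterating: f(2)=31, f(3)=80, f(4)=-173, f(5)=-67, f(6)=586, f(7)=-385, f(8)=-1373, f(9)=2528; answer 2528
Part II: A1 = 2528; d = 31; cross terms: (-19*-17 - 40*-36)=1763, (40*0 - 25*-17)=425, (25*3 - 31*0)=75, (31*28 - 15*3)=823, (15*29 - -7*28)=631, (-7*-36 - -19*29)=803; twice the area = |4520| = 4520; area = 2260; boundary points = 1 + 1 + 3 + 1 + 1 + 1 = 8; strictly interior points = area - boundary/2 + 1 = 2257; answer 2257
Part III: A2 = 2257; c = 25; remainder = value at the root: -1*(25)^2 + 4*(25)^1 - 4 = (-625) + (100) + (-4) = -529; answer -529

-529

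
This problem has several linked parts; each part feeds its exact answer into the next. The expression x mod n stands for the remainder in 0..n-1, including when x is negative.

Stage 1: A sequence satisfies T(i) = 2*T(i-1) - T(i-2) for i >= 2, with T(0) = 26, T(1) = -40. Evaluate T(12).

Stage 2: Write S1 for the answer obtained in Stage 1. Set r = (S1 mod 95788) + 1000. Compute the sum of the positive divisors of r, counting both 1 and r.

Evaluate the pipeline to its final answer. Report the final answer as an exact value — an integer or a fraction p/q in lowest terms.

Stage 1: T(2) = 2*(-40) - 1*(26) = -106; iterating: T(2)=-106, T(3)=-172, T(4)=-238, T(5)=-304, T(6)=-370, T(7)=-436, T(8)=-502, T(9)=-568, T(10)=-634, T(11)=-700, T(12)=-766; answer -766
Stage 2: S1 = -766; r = 96022; 96022 = 2 * 41 * 1171; sigma = (1 + 2) * (1 + 41) * (1 + 1171) = 3 * 42 * 1172 = 147672; answer 147672

147672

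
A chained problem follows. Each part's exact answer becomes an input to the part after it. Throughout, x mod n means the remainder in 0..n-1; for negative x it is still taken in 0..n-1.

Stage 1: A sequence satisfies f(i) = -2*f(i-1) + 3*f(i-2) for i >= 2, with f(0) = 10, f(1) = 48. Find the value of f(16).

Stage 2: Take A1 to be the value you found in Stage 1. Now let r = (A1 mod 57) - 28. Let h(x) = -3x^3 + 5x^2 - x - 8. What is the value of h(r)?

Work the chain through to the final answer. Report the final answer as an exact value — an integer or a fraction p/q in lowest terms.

Stage 1: f(2) = -2*(48) + 3*(10) = -66; iterating: f(2)=-66, f(3)=276, f(4)=-750, f(5)=2328, f(6)=-6906, f(7)=20796, f(8)=-62310, f(9)=187008, f(10)=-560946, f(11)=1682916, f(12)=-5048670, f(13)=15146088, f(14)=-45438186, f(15)=136314636, f(16)=-408943830; answer -408943830
Stage 2: A1 = -408943830; r = 20; -3*(20)^3 + 5*(20)^2 - 1*(20)^1 - 8 = (-24000) + (2000) + (-20) + (-8) = -22028; answer -22028

-22028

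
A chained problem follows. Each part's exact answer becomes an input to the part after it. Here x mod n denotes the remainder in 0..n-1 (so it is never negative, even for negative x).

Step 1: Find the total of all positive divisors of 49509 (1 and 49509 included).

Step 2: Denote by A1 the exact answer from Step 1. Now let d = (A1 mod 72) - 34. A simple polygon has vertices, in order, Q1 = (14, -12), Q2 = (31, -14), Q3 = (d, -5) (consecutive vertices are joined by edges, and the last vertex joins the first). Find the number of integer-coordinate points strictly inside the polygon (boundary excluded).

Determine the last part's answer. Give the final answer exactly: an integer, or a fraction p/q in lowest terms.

41

Step 1: 49509 = 3^2 * 5501; sigma = (1 + 3 + 9) * (1 + 5501) = 13 * 5502 = 71526; answer 71526
Step 2: A1 = 71526; d = -4; cross terms: (14*-14 - 31*-12)=176, (31*-5 - -4*-14)=-211, (-4*-12 - 14*-5)=118; twice the area = |83| = 83; area = 83/2; boundary points = 1 + 1 + 1 = 3; strictly interior points = area - boundary/2 + 1 = 41; answer 41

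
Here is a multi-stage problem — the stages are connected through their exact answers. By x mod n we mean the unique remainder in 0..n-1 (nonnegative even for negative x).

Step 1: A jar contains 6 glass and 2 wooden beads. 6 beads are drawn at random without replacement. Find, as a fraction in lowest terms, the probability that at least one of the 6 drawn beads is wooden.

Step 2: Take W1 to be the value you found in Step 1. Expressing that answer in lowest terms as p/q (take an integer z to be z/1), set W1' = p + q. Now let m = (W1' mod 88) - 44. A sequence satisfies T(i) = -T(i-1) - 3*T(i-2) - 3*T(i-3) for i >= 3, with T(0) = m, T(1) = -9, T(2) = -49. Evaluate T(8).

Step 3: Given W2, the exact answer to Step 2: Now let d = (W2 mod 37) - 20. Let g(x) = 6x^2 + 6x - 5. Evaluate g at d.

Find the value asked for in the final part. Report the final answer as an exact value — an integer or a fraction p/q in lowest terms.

Step 1: total draws C(8,6) = 28; complement C(6,6) = 1; favorable 28 - 1 = 27; P = 27/28; answer 27/28
Step 2: W1 = 27/28; threaded value p + q = 55; m = 11; T(3) = -1*(-49) - 3*(-9) - 3*(11) = 43; iterating: T(3)=43, T(4)=131, T(5)=-113, T(6)=-409, T(7)=355, T(8)=1211; answer 1211
Step 3: W2 = 1211; d = 7; 6*(7)^2 + 6*(7)^1 - 5 = (294) + (42) + (-5) = 331; answer 331

331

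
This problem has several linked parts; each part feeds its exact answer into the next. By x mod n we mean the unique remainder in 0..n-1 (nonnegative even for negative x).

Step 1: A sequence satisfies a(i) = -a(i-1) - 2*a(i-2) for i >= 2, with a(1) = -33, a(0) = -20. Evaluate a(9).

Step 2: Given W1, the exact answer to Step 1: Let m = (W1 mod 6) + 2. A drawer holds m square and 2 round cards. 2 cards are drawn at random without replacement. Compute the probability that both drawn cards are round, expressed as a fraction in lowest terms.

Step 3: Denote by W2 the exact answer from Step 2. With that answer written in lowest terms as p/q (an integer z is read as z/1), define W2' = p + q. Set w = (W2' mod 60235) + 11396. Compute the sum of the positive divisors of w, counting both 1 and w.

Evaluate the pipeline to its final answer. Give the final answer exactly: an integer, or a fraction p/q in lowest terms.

Step 1: a(2) = -1*(-33) - 2*(-20) = 73; iterating: a(2)=73, a(3)=-7, a(4)=-139, a(5)=153, a(6)=125, a(7)=-431, a(8)=181, a(9)=681; answer 681
Step 2: W1 = 681; m = 5; total draws C(7,2) = 21; favorable C(2,2) = 1; P = 1/21; answer 1/21
Step 3: W2 = 1/21; threaded value p + q = 22; w = 11418; 11418 = 2 * 3 * 11 * 173; sigma = (1 + 2) * (1 + 3) * (1 + 11) * (1 + 173) = 3 * 4 * 12 * 174 = 25056; answer 25056

25056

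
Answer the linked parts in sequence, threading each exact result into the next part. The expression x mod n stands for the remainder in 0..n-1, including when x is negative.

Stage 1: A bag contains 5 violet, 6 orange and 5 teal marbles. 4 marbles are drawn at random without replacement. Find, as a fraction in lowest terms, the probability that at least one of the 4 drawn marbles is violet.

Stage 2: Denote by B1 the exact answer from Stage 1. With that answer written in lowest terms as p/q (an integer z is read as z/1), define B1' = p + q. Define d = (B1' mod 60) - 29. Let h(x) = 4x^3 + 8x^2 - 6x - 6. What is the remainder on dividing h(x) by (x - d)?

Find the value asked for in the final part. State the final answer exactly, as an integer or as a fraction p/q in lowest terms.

Stage 1: total draws C(16,4) = 1820; complement C(11,4) = 330; favorable 1820 - 330 = 1490; P = 149/182; answer 149/182
Stage 2: B1 = 149/182; threaded value p + q = 331; d = 2; remainder = value at the root: 4*(2)^3 + 8*(2)^2 - 6*(2)^1 - 6 = (32) + (32) + (-12) + (-6) = 46; answer 46

46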